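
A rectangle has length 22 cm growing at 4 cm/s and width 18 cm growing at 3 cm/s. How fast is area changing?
138 cm²/s

A = lw
dA/dt = w·dl/dt + l·dw/dt = 18·4 + 22·3 = 138 cm²/s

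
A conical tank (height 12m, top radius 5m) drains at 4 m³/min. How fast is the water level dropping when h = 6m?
16/(25π) ≈ 0.2037 m/min

r/h = 5/12, so r = (5/12)h
V = (1/3)πr²h = (1/3)π((5/12)h)²h = (25/432)πh³
dV/dh = (25/144)πh²
dh/dt = (dV/dt)/(dV/dh) = -4/((25/144)π·6²) = -16/(25π) m/min
The level is dropping at 16/(25π) ≈ 0.2037 m/min.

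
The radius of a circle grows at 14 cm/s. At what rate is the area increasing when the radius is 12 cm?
336π cm²/s

A = πr²
dA/dt = 2πr · dr/dt = 2π(12)(14) = 336π cm²/s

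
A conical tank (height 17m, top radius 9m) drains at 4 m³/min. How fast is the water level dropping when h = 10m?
289/(2025π) ≈ 0.04543 m/min

r/h = 9/17, so r = (9/17)h
V = (1/3)πr²h = (1/3)π((9/17)h)²h = (27/289)πh³
dV/dh = (81/289)πh²
dh/dt = (dV/dt)/(dV/dh) = -4/((81/289)π·10²) = -289/(2025π) m/min
The level is dropping at 289/(2025π) ≈ 0.04543 m/min.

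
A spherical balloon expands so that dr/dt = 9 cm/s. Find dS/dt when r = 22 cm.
1584π cm²/s

S = 4πr²
dS/dt = dS/dr · dr/dt = 8πr · 9
At r = 22: dS/dt = 1584π cm²/s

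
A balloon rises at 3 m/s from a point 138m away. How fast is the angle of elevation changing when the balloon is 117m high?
0.012648 rad/s

tan(θ) = y/138
sec²(θ) · dθ/dt = (1/138) · dy/dt
dθ/dt = cos²(θ)/138 · 3 = 138/(138² + 117²) · 3
dθ/dt = 0.012648 rad/s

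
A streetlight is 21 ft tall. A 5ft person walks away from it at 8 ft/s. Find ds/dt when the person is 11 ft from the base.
5/2 ft/s

By similar triangles: 21/(x+s) = 5/s
Solving: s = 5x/16
ds/dt = 5/16 · dx/dt = 5/16 · 8 = 5/2 ft/s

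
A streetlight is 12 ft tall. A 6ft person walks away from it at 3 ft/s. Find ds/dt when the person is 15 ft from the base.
3 ft/s

By similar triangles: 12/(x+s) = 6/s
Solving: s = 6x/6
ds/dt = 6/6 · dx/dt = 1 · 3 = 3 ft/s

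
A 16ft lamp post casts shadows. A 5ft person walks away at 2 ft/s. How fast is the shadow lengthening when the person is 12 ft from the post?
10/11 ft/s

By similar triangles: 16/(x+s) = 5/s
Solving: s = 5x/11
ds/dt = 5/11 · dx/dt = 5/11 · 2 = 10/11 ft/s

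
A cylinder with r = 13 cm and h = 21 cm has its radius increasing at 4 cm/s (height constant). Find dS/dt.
376π cm²/s

S = 2πrh + 2πr² (lateral + bases)
dS/dt = (2πh + 4πr)·dr/dt = (2π·21 + 4π·13)·4
= 376π cm²/s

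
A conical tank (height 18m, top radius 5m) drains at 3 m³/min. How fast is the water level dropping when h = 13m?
972/(4225π) ≈ 0.07323 m/min

r/h = 5/18, so r = (5/18)h
V = (1/3)πr²h = (1/3)π((5/18)h)²h = (25/972)πh³
dV/dh = (25/324)πh²
dh/dt = (dV/dt)/(dV/dh) = -3/((25/324)π·13²) = -972/(4225π) m/min
The level is dropping at 972/(4225π) ≈ 0.07323 m/min.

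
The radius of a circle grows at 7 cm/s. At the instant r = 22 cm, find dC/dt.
14π cm/s

C = 2πr
dC/dt = 2π · dr/dt = 2π · 7 = 14π cm/s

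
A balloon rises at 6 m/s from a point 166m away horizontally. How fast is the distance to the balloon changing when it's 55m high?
330√30581/30581 ≈ 1.887 m/s

z² = 166² + y²
z = √(166² + 55²) = √30581
dz/dt = y/z · dy/dt = 55/√30581 · 6 = 330√30581/30581 ≈ 1.887 m/s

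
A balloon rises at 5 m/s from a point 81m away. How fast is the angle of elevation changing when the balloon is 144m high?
0.014837 rad/s

tan(θ) = y/81
sec²(θ) · dθ/dt = (1/81) · dy/dt
dθ/dt = cos²(θ)/81 · 5 = 81/(81² + 144²) · 5
dθ/dt = 0.014837 rad/s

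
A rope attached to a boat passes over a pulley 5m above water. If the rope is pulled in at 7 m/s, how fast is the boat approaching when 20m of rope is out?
28√15/15 ≈ 7.23 m/s

rope² = x² + 5²
x = √(20² - 5²) = 5√15
dx/dt = (rope/x) · d(rope)/dt = (20/(5√15)) · (-7) = -28√15/15 m/s
The boat approaches at 28√15/15 ≈ 7.23 m/s.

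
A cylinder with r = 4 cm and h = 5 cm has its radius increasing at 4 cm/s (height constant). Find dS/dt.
104π cm²/s

S = 2πrh + 2πr² (lateral + bases)
dS/dt = (2πh + 4πr)·dr/dt = (2π·5 + 4π·4)·4
= 104π cm²/s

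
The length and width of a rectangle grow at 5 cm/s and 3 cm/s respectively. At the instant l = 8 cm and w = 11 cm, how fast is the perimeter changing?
16 cm/s

P = 2(l + w)
dP/dt = 2(dl/dt + dw/dt) = 2(5 + 3) = 16 cm/s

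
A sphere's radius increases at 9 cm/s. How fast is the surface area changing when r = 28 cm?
2016π cm²/s

S = 4πr²
dS/dt = dS/dr · dr/dt = 8πr · 9
At r = 28: dS/dt = 2016π cm²/s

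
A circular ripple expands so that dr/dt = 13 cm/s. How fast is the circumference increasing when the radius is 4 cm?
26π cm/s

C = 2πr
dC/dt = 2π · dr/dt = 2π · 13 = 26π cm/s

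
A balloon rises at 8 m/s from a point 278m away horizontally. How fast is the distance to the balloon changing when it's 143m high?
1144√97733/97733 ≈ 3.659 m/s

z² = 278² + y²
z = √(278² + 143²) = √97733
dz/dt = y/z · dy/dt = 143/√97733 · 8 = 1144√97733/97733 ≈ 3.659 m/s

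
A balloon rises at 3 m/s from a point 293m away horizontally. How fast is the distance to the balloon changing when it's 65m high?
195√90074/90074 ≈ 0.6497 m/s

z² = 293² + y²
z = √(293² + 65²) = √90074
dz/dt = y/z · dy/dt = 65/√90074 · 3 = 195√90074/90074 ≈ 0.6497 m/s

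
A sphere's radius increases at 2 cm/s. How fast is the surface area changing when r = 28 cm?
448π cm²/s

S = 4πr²
dS/dt = dS/dr · dr/dt = 8πr · 2
At r = 28: dS/dt = 448π cm²/s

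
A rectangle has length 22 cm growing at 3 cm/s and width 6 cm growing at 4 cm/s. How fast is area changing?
106 cm²/s

A = lw
dA/dt = w·dl/dt + l·dw/dt = 6·3 + 22·4 = 106 cm²/s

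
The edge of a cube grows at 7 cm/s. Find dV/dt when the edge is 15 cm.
4725 cm³/s

V = s³
dV/dt = 3s² · ds/dt = 3·15²·7 = 4725 cm³/s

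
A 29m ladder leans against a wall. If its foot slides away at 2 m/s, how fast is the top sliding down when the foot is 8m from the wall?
16√777/777 ≈ 0.574 m/s

x² + y² = 29²
2x·dx/dt + 2y·dy/dt = 0
dy/dt = -x/y · dx/dt = -8/√777 · 2 = -16√777/777 m/s
The top is descending at 16√777/777 ≈ 0.574 m/s.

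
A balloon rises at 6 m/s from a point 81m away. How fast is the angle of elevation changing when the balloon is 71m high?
0.041889 rad/s

tan(θ) = y/81
sec²(θ) · dθ/dt = (1/81) · dy/dt
dθ/dt = cos²(θ)/81 · 6 = 81/(81² + 71²) · 6
dθ/dt = 0.041889 rad/s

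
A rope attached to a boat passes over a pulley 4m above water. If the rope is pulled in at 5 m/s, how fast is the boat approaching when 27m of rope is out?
135√713/713 ≈ 5.056 m/s

rope² = x² + 4²
x = √(27² - 4²) = √713
dx/dt = (rope/x) · d(rope)/dt = (27/√713) · (-5) = -135√713/713 m/s
The boat approaches at 135√713/713 ≈ 5.056 m/s.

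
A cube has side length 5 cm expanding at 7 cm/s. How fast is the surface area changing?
420 cm²/s

A = 6s²
dA/dt = 12s · ds/dt = 12·5·7 = 420 cm²/s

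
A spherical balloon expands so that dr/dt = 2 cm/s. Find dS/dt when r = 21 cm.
336π cm²/s

S = 4πr²
dS/dt = dS/dr · dr/dt = 8πr · 2
At r = 21: dS/dt = 336π cm²/s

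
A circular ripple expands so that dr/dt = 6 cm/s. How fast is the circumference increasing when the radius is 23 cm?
12π cm/s

C = 2πr
dC/dt = 2π · dr/dt = 2π · 6 = 12π cm/s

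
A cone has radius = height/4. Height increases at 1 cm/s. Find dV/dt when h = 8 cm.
4π cm³/s

V = (1/3)π(h/4)²h = πh³/48
dV/dt = πh²/16 · 1
At h = 8: dV/dt = 4π cm³/s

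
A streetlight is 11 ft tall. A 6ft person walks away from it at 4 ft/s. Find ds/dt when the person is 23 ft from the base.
24/5 ft/s

By similar triangles: 11/(x+s) = 6/s
Solving: s = 6x/5
ds/dt = 6/5 · dx/dt = 6/5 · 4 = 24/5 ft/s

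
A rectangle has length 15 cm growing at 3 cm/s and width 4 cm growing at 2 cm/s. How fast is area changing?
42 cm²/s

A = lw
dA/dt = w·dl/dt + l·dw/dt = 4·3 + 15·2 = 42 cm²/s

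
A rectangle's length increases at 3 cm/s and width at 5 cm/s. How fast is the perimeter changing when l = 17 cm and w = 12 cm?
16 cm/s

P = 2(l + w)
dP/dt = 2(dl/dt + dw/dt) = 2(3 + 5) = 16 cm/s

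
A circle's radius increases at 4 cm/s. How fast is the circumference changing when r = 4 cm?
8π cm/s

C = 2πr
dC/dt = 2π · dr/dt = 2π · 4 = 8π cm/s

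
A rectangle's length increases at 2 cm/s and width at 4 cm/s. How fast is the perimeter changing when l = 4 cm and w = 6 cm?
12 cm/s

P = 2(l + w)
dP/dt = 2(dl/dt + dw/dt) = 2(2 + 4) = 12 cm/s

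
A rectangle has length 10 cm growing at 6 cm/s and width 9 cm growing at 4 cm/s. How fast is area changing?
94 cm²/s

A = lw
dA/dt = w·dl/dt + l·dw/dt = 9·6 + 10·4 = 94 cm²/s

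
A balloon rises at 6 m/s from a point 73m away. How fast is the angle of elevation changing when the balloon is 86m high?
0.03442 rad/s

tan(θ) = y/73
sec²(θ) · dθ/dt = (1/73) · dy/dt
dθ/dt = cos²(θ)/73 · 6 = 73/(73² + 86²) · 6
dθ/dt = 0.03442 rad/s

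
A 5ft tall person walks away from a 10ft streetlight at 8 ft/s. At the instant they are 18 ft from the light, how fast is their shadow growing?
8 ft/s

By similar triangles: 10/(x+s) = 5/s
Solving: s = 5x/5
ds/dt = 5/5 · dx/dt = 1 · 8 = 8 ft/s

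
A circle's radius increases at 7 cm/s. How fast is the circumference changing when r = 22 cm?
14π cm/s

C = 2πr
dC/dt = 2π · dr/dt = 2π · 7 = 14π cm/s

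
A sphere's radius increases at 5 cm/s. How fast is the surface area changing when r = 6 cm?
240π cm²/s

S = 4πr²
dS/dt = dS/dr · dr/dt = 8πr · 5
At r = 6: dS/dt = 240π cm²/s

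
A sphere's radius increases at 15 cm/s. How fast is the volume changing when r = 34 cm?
69360π cm³/s

V = (4/3)πr³
dV/dt = dV/dr · dr/dt = 4πr² · 15
At r = 34: dV/dt = 69360π cm³/s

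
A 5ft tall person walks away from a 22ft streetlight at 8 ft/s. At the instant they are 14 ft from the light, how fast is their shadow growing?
40/17 ft/s

By similar triangles: 22/(x+s) = 5/s
Solving: s = 5x/17
ds/dt = 5/17 · dx/dt = 5/17 · 8 = 40/17 ft/s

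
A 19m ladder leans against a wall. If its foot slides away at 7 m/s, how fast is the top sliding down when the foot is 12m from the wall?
12√217/31 ≈ 5.702 m/s

x² + y² = 19²
2x·dx/dt + 2y·dy/dt = 0
dy/dt = -x/y · dx/dt = -12/√217 · 7 = -12√217/31 m/s
The top is descending at 12√217/31 ≈ 5.702 m/s.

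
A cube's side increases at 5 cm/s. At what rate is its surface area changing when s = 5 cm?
300 cm²/s

A = 6s²
dA/dt = 12s · ds/dt = 12·5·5 = 300 cm²/s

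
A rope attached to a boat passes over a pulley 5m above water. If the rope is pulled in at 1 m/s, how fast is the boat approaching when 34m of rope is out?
34√1131/1131 ≈ 1.011 m/s

rope² = x² + 5²
x = √(34² - 5²) = √1131
dx/dt = (rope/x) · d(rope)/dt = (34/√1131) · (-1) = -34√1131/1131 m/s
The boat approaches at 34√1131/1131 ≈ 1.011 m/s.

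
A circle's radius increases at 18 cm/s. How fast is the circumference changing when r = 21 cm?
36π cm/s

C = 2πr
dC/dt = 2π · dr/dt = 2π · 18 = 36π cm/s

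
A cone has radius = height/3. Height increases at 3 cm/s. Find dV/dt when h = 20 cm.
400π/3 cm³/s

V = (1/3)π(h/3)²h = πh³/27
dV/dt = πh²/9 · 3
At h = 20: dV/dt = 400π/3 cm³/s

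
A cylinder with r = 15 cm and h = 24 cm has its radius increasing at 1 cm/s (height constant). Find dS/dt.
108π cm²/s

S = 2πrh + 2πr² (lateral + bases)
dS/dt = (2πh + 4πr)·dr/dt = (2π·24 + 4π·15)·1
= 108π cm²/s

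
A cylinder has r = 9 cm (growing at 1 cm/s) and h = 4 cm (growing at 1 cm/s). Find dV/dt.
153π cm³/s

V = πr²h
dV/dt = 2πrh·dr/dt + πr²·dh/dt
= 2π(9)(4)(1) + π(9)²(1)
= 153π cm³/s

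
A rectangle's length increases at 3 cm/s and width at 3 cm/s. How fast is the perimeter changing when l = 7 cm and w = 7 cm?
12 cm/s

P = 2(l + w)
dP/dt = 2(dl/dt + dw/dt) = 2(3 + 3) = 12 cm/s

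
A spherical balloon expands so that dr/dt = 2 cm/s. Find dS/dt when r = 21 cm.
336π cm²/s

S = 4πr²
dS/dt = dS/dr · dr/dt = 8πr · 2
At r = 21: dS/dt = 336π cm²/s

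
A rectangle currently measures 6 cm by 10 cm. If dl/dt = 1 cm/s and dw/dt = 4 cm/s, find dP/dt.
10 cm/s

P = 2(l + w)
dP/dt = 2(dl/dt + dw/dt) = 2(1 + 4) = 10 cm/s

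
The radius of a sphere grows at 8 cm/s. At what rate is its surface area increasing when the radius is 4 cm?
256π cm²/s

S = 4πr²
dS/dt = dS/dr · dr/dt = 8πr · 8
At r = 4: dS/dt = 256π cm²/s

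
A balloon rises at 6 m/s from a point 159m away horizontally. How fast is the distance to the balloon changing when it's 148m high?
888√47185/47185 ≈ 4.088 m/s

z² = 159² + y²
z = √(159² + 148²) = √47185
dz/dt = y/z · dy/dt = 148/√47185 · 6 = 888√47185/47185 ≈ 4.088 m/s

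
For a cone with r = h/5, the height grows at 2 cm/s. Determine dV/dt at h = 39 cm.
3042π/25 cm³/s

V = (1/3)π(h/5)²h = πh³/75
dV/dt = πh²/25 · 2
At h = 39: dV/dt = 3042π/25 cm³/s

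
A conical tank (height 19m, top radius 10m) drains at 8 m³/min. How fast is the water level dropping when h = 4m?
361/(200π) ≈ 0.5745 m/min

r/h = 10/19, so r = (10/19)h
V = (1/3)πr²h = (1/3)π((10/19)h)²h = (100/1083)πh³
dV/dh = (100/361)πh²
dh/dt = (dV/dt)/(dV/dh) = -8/((100/361)π·4²) = -361/(200π) m/min
The level is dropping at 361/(200π) ≈ 0.5745 m/min.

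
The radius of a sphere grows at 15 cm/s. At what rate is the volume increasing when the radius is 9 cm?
4860π cm³/s

V = (4/3)πr³
dV/dt = dV/dr · dr/dt = 4πr² · 15
At r = 9: dV/dt = 4860π cm³/s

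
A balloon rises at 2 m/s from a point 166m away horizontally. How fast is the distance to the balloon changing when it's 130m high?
65√11114/5557 ≈ 1.233 m/s

z² = 166² + y²
z = √(166² + 130²) = 2√11114
dz/dt = y/z · dy/dt = 130/(2√11114) · 2 = 65√11114/5557 ≈ 1.233 m/s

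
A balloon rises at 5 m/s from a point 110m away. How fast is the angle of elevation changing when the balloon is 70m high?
0.032353 rad/s

tan(θ) = y/110
sec²(θ) · dθ/dt = (1/110) · dy/dt
dθ/dt = cos²(θ)/110 · 5 = 110/(110² + 70²) · 5
dθ/dt = 0.032353 rad/s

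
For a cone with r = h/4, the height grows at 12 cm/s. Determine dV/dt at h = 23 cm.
1587π/4 cm³/s

V = (1/3)π(h/4)²h = πh³/48
dV/dt = πh²/16 · 12
At h = 23: dV/dt = 1587π/4 cm³/s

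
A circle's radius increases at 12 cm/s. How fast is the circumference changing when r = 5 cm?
24π cm/s

C = 2πr
dC/dt = 2π · dr/dt = 2π · 12 = 24π cm/s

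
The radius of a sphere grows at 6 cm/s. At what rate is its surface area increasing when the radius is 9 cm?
432π cm²/s

S = 4πr²
dS/dt = dS/dr · dr/dt = 8πr · 6
At r = 9: dS/dt = 432π cm²/s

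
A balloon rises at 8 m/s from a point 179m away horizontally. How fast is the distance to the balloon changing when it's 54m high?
432√34957/34957 ≈ 2.311 m/s

z² = 179² + y²
z = √(179² + 54²) = √34957
dz/dt = y/z · dy/dt = 54/√34957 · 8 = 432√34957/34957 ≈ 2.311 m/s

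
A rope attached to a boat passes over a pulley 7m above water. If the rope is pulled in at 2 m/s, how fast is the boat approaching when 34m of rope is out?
68√123/369 ≈ 2.044 m/s

rope² = x² + 7²
x = √(34² - 7²) = 3√123
dx/dt = (rope/x) · d(rope)/dt = (34/(3√123)) · (-2) = -68√123/369 m/s
The boat approaches at 68√123/369 ≈ 2.044 m/s.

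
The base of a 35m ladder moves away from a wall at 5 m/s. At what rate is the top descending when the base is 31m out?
155√66/132 ≈ 9.54 m/s

x² + y² = 35²
2x·dx/dt + 2y·dy/dt = 0
dy/dt = -x/y · dx/dt = -31/(2√66) · 5 = -155√66/132 m/s
The top is descending at 155√66/132 ≈ 9.54 m/s.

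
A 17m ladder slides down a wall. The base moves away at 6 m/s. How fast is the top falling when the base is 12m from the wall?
72√145/145 ≈ 5.979 m/s

x² + y² = 17²
2x·dx/dt + 2y·dy/dt = 0
dy/dt = -x/y · dx/dt = -12/√145 · 6 = -72√145/145 m/s
The top is descending at 72√145/145 ≈ 5.979 m/s.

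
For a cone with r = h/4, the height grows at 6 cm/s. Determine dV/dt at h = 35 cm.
3675π/8 cm³/s

V = (1/3)π(h/4)²h = πh³/48
dV/dt = πh²/16 · 6
At h = 35: dV/dt = 3675π/8 cm³/s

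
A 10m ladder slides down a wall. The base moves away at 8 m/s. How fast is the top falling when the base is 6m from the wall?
6 m/s

x² + y² = 10²
2x·dx/dt + 2y·dy/dt = 0
dy/dt = -x/y · dx/dt = -6/8 · 8 = -6 m/s
The top is descending at 6 m/s.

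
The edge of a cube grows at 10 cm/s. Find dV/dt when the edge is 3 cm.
270 cm³/s

V = s³
dV/dt = 3s² · ds/dt = 3·3²·10 = 270 cm³/s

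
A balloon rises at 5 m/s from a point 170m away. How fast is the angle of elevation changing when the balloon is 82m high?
0.02386 rad/s

tan(θ) = y/170
sec²(θ) · dθ/dt = (1/170) · dy/dt
dθ/dt = cos²(θ)/170 · 5 = 170/(170² + 82²) · 5
dθ/dt = 0.02386 rad/s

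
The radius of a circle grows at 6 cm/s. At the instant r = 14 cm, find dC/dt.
12π cm/s

C = 2πr
dC/dt = 2π · dr/dt = 2π · 6 = 12π cm/s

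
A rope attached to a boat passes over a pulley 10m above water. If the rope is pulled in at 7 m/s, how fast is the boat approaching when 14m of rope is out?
49√6/12 ≈ 10 m/s

rope² = x² + 10²
x = √(14² - 10²) = 4√6
dx/dt = (rope/x) · d(rope)/dt = (14/(4√6)) · (-7) = -49√6/12 m/s
The boat approaches at 49√6/12 ≈ 10 m/s.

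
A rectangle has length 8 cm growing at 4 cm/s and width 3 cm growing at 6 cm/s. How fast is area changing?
60 cm²/s

A = lw
dA/dt = w·dl/dt + l·dw/dt = 3·4 + 8·6 = 60 cm²/s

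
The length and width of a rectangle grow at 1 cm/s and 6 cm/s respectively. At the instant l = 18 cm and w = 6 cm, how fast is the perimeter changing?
14 cm/s

P = 2(l + w)
dP/dt = 2(dl/dt + dw/dt) = 2(1 + 6) = 14 cm/s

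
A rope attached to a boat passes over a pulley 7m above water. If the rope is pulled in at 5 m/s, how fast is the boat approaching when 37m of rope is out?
37√330/132 ≈ 5.092 m/s

rope² = x² + 7²
x = √(37² - 7²) = 2√330
dx/dt = (rope/x) · d(rope)/dt = (37/(2√330)) · (-5) = -37√330/132 m/s
The boat approaches at 37√330/132 ≈ 5.092 m/s.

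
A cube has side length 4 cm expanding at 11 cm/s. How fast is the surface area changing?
528 cm²/s

A = 6s²
dA/dt = 12s · ds/dt = 12·4·11 = 528 cm²/s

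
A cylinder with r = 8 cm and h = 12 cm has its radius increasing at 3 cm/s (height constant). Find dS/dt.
168π cm²/s

S = 2πrh + 2πr² (lateral + bases)
dS/dt = (2πh + 4πr)·dr/dt = (2π·12 + 4π·8)·3
= 168π cm²/s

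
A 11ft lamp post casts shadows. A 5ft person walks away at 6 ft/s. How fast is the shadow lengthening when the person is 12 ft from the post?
5 ft/s

By similar triangles: 11/(x+s) = 5/s
Solving: s = 5x/6
ds/dt = 5/6 · dx/dt = 5/6 · 6 = 5 ft/s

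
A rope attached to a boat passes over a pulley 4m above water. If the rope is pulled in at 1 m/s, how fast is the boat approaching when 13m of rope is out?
13√17/51 ≈ 1.051 m/s

rope² = x² + 4²
x = √(13² - 4²) = 3√17
dx/dt = (rope/x) · d(rope)/dt = (13/(3√17)) · (-1) = -13√17/51 m/s
The boat approaches at 13√17/51 ≈ 1.051 m/s.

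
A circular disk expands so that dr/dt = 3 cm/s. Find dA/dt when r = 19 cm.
114π cm²/s

A = πr²
dA/dt = 2πr · dr/dt = 2π(19)(3) = 114π cm²/s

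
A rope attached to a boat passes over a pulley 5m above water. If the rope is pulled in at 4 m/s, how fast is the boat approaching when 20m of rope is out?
16√15/15 ≈ 4.131 m/s

rope² = x² + 5²
x = √(20² - 5²) = 5√15
dx/dt = (rope/x) · d(rope)/dt = (20/(5√15)) · (-4) = -16√15/15 m/s
The boat approaches at 16√15/15 ≈ 4.131 m/s.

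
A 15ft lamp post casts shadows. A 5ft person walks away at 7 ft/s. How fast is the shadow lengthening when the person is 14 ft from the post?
7/2 ft/s

By similar triangles: 15/(x+s) = 5/s
Solving: s = 5x/10
ds/dt = 5/10 · dx/dt = 1/2 · 7 = 7/2 ft/s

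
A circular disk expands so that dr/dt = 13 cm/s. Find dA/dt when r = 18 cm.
468π cm²/s

A = πr²
dA/dt = 2πr · dr/dt = 2π(18)(13) = 468π cm²/s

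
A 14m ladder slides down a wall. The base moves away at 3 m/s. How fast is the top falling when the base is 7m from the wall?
√3 ≈ 1.732 m/s

x² + y² = 14²
2x·dx/dt + 2y·dy/dt = 0
dy/dt = -x/y · dx/dt = -7/(7√3) · 3 = -√3 m/s
The top is descending at √3 ≈ 1.732 m/s.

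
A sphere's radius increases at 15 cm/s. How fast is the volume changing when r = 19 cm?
21660π cm³/s

V = (4/3)πr³
dV/dt = dV/dr · dr/dt = 4πr² · 15
At r = 19: dV/dt = 21660π cm³/s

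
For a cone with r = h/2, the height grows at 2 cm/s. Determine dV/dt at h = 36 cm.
648π cm³/s

V = (1/3)π(h/2)²h = πh³/12
dV/dt = πh²/4 · 2
At h = 36: dV/dt = 648π cm³/s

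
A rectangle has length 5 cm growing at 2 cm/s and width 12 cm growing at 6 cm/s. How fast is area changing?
54 cm²/s

A = lw
dA/dt = w·dl/dt + l·dw/dt = 12·2 + 5·6 = 54 cm²/s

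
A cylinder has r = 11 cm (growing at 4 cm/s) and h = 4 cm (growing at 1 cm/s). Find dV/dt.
473π cm³/s

V = πr²h
dV/dt = 2πrh·dr/dt + πr²·dh/dt
= 2π(11)(4)(4) + π(11)²(1)
= 473π cm³/s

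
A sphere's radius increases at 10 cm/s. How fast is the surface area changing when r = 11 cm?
880π cm²/s

S = 4πr²
dS/dt = dS/dr · dr/dt = 8πr · 10
At r = 11: dS/dt = 880π cm²/s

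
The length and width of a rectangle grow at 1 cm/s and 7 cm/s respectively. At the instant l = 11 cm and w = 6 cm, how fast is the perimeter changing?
16 cm/s

P = 2(l + w)
dP/dt = 2(dl/dt + dw/dt) = 2(1 + 7) = 16 cm/s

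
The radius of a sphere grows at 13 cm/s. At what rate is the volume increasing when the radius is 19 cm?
18772π cm³/s

V = (4/3)πr³
dV/dt = dV/dr · dr/dt = 4πr² · 13
At r = 19: dV/dt = 18772π cm³/s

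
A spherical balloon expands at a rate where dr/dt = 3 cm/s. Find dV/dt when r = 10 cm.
1200π cm³/s

V = (4/3)πr³
dV/dt = dV/dr · dr/dt = 4πr² · 3
At r = 10: dV/dt = 1200π cm³/s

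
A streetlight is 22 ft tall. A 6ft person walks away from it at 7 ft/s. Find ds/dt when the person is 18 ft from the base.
21/8 ft/s

By similar triangles: 22/(x+s) = 6/s
Solving: s = 6x/16
ds/dt = 6/16 · dx/dt = 3/8 · 7 = 21/8 ft/s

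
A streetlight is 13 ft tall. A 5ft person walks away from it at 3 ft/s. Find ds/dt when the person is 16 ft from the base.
15/8 ft/s

By similar triangles: 13/(x+s) = 5/s
Solving: s = 5x/8
ds/dt = 5/8 · dx/dt = 5/8 · 3 = 15/8 ft/s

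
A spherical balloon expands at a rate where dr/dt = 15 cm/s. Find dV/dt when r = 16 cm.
15360π cm³/s

V = (4/3)πr³
dV/dt = dV/dr · dr/dt = 4πr² · 15
At r = 16: dV/dt = 15360π cm³/s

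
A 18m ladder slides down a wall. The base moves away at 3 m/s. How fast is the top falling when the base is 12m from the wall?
6√5/5 ≈ 2.683 m/s

x² + y² = 18²
2x·dx/dt + 2y·dy/dt = 0
dy/dt = -x/y · dx/dt = -12/(6√5) · 3 = -6√5/5 m/s
The top is descending at 6√5/5 ≈ 2.683 m/s.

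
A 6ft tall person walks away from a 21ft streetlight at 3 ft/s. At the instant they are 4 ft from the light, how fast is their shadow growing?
6/5 ft/s

By similar triangles: 21/(x+s) = 6/s
Solving: s = 6x/15
ds/dt = 6/15 · dx/dt = 2/5 · 3 = 6/5 ft/s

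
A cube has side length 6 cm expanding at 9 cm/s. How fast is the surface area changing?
648 cm²/s

A = 6s²
dA/dt = 12s · ds/dt = 12·6·9 = 648 cm²/s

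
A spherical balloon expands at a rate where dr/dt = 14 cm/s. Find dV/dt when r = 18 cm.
18144π cm³/s

V = (4/3)πr³
dV/dt = dV/dr · dr/dt = 4πr² · 14
At r = 18: dV/dt = 18144π cm³/s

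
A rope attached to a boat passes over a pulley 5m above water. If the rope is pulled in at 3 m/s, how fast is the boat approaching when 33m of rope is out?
99√266/532 ≈ 3.035 m/s

rope² = x² + 5²
x = √(33² - 5²) = 2√266
dx/dt = (rope/x) · d(rope)/dt = (33/(2√266)) · (-3) = -99√266/532 m/s
The boat approaches at 99√266/532 ≈ 3.035 m/s.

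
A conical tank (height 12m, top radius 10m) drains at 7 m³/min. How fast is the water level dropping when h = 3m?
28/(25π) ≈ 0.3565 m/min

r/h = 10/12, so r = (5/6)h
V = (1/3)πr²h = (1/3)π((5/6)h)²h = (25/108)πh³
dV/dh = (25/36)πh²
dh/dt = (dV/dt)/(dV/dh) = -7/((25/36)π·3²) = -28/(25π) m/min
The level is dropping at 28/(25π) ≈ 0.3565 m/min.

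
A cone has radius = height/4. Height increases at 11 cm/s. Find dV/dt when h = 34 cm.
3179π/4 cm³/s

V = (1/3)π(h/4)²h = πh³/48
dV/dt = πh²/16 · 11
At h = 34: dV/dt = 3179π/4 cm³/s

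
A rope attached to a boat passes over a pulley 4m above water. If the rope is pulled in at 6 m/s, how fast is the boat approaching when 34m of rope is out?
34√285/95 ≈ 6.042 m/s

rope² = x² + 4²
x = √(34² - 4²) = 2√285
dx/dt = (rope/x) · d(rope)/dt = (34/(2√285)) · (-6) = -34√285/95 m/s
The boat approaches at 34√285/95 ≈ 6.042 m/s.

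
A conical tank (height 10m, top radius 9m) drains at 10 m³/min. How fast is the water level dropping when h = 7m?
1000/(3969π) ≈ 0.0802 m/min

r/h = 9/10, so r = (9/10)h
V = (1/3)πr²h = (1/3)π((9/10)h)²h = (27/100)πh³
dV/dh = (81/100)πh²
dh/dt = (dV/dt)/(dV/dh) = -10/((81/100)π·7²) = -1000/(3969π) m/min
The level is dropping at 1000/(3969π) ≈ 0.0802 m/min.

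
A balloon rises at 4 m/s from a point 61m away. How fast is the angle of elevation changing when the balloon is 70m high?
0.028303 rad/s

tan(θ) = y/61
sec²(θ) · dθ/dt = (1/61) · dy/dt
dθ/dt = cos²(θ)/61 · 4 = 61/(61² + 70²) · 4
dθ/dt = 0.028303 rad/s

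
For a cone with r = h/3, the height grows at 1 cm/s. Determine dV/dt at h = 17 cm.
289π/9 cm³/s

V = (1/3)π(h/3)²h = πh³/27
dV/dt = πh²/9 · 1
At h = 17: dV/dt = 289π/9 cm³/s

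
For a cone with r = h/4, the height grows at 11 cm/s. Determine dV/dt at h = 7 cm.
539π/16 cm³/s

V = (1/3)π(h/4)²h = πh³/48
dV/dt = πh²/16 · 11
At h = 7: dV/dt = 539π/16 cm³/s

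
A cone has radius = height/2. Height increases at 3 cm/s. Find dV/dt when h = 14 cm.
147π cm³/s

V = (1/3)π(h/2)²h = πh³/12
dV/dt = πh²/4 · 3
At h = 14: dV/dt = 147π cm³/s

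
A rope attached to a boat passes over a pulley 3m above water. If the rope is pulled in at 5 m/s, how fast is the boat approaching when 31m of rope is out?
155√238/476 ≈ 5.024 m/s

rope² = x² + 3²
x = √(31² - 3²) = 2√238
dx/dt = (rope/x) · d(rope)/dt = (31/(2√238)) · (-5) = -155√238/476 m/s
The boat approaches at 155√238/476 ≈ 5.024 m/s.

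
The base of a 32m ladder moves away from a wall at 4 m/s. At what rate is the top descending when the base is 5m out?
20√111/333 ≈ 0.6328 m/s

x² + y² = 32²
2x·dx/dt + 2y·dy/dt = 0
dy/dt = -x/y · dx/dt = -5/(3√111) · 4 = -20√111/333 m/s
The top is descending at 20√111/333 ≈ 0.6328 m/s.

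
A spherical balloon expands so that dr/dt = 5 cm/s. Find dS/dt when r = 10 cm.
400π cm²/s

S = 4πr²
dS/dt = dS/dr · dr/dt = 8πr · 5
At r = 10: dS/dt = 400π cm²/s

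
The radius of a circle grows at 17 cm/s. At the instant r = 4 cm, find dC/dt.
34π cm/s

C = 2πr
dC/dt = 2π · dr/dt = 2π · 17 = 34π cm/s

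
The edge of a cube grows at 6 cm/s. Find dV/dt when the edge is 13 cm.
3042 cm³/s

V = s³
dV/dt = 3s² · ds/dt = 3·13²·6 = 3042 cm³/s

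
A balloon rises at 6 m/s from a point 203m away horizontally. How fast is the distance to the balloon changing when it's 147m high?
63√1282/641 ≈ 3.519 m/s

z² = 203² + y²
z = √(203² + 147²) = 7√1282
dz/dt = y/z · dy/dt = 147/(7√1282) · 6 = 63√1282/641 ≈ 3.519 m/s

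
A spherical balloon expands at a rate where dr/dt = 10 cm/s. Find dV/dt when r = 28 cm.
31360π cm³/s

V = (4/3)πr³
dV/dt = dV/dr · dr/dt = 4πr² · 10
At r = 28: dV/dt = 31360π cm³/s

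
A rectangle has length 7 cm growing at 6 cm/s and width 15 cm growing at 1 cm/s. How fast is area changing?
97 cm²/s

A = lw
dA/dt = w·dl/dt + l·dw/dt = 15·6 + 7·1 = 97 cm²/s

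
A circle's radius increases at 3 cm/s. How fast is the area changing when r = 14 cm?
84π cm²/s

A = πr²
dA/dt = 2πr · dr/dt = 2π(14)(3) = 84π cm²/s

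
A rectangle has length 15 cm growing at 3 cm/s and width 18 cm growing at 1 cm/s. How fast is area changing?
69 cm²/s

A = lw
dA/dt = w·dl/dt + l·dw/dt = 18·3 + 15·1 = 69 cm²/s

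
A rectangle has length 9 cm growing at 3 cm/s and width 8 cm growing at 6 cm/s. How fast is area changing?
78 cm²/s

A = lw
dA/dt = w·dl/dt + l·dw/dt = 8·3 + 9·6 = 78 cm²/s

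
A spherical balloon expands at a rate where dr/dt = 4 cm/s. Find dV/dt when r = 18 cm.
5184π cm³/s

V = (4/3)πr³
dV/dt = dV/dr · dr/dt = 4πr² · 4
At r = 18: dV/dt = 5184π cm³/s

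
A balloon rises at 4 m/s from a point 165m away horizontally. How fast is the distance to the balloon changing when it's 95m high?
38√58/145 ≈ 1.996 m/s

z² = 165² + y²
z = √(165² + 95²) = 25√58
dz/dt = y/z · dy/dt = 95/(25√58) · 4 = 38√58/145 ≈ 1.996 m/s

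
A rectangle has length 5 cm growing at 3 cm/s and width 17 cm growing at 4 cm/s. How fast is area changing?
71 cm²/s

A = lw
dA/dt = w·dl/dt + l·dw/dt = 17·3 + 5·4 = 71 cm²/s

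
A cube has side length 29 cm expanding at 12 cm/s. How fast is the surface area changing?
4176 cm²/s

A = 6s²
dA/dt = 12s · ds/dt = 12·29·12 = 4176 cm²/s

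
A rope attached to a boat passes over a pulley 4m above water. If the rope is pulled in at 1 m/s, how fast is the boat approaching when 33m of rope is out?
33√1073/1073 ≈ 1.007 m/s

rope² = x² + 4²
x = √(33² - 4²) = √1073
dx/dt = (rope/x) · d(rope)/dt = (33/√1073) · (-1) = -33√1073/1073 m/s
The boat approaches at 33√1073/1073 ≈ 1.007 m/s.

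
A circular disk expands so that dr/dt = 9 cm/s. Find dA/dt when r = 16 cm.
288π cm²/s

A = πr²
dA/dt = 2πr · dr/dt = 2π(16)(9) = 288π cm²/s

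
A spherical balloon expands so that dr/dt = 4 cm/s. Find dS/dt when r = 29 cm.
928π cm²/s

S = 4πr²
dS/dt = dS/dr · dr/dt = 8πr · 4
At r = 29: dS/dt = 928π cm²/s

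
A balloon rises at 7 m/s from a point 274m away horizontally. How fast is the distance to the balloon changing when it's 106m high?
371√21578/21578 ≈ 2.526 m/s

z² = 274² + y²
z = √(274² + 106²) = 2√21578
dz/dt = y/z · dy/dt = 106/(2√21578) · 7 = 371√21578/21578 ≈ 2.526 m/s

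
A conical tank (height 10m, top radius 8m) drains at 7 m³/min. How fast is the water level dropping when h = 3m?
175/(144π) ≈ 0.3868 m/min

r/h = 8/10, so r = (4/5)h
V = (1/3)πr²h = (1/3)π((4/5)h)²h = (16/75)πh³
dV/dh = (16/25)πh²
dh/dt = (dV/dt)/(dV/dh) = -7/((16/25)π·3²) = -175/(144π) m/min
The level is dropping at 175/(144π) ≈ 0.3868 m/min.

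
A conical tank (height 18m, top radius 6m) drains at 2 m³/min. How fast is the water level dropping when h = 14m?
9/(98π) ≈ 0.02923 m/min

r/h = 6/18, so r = (1/3)h
V = (1/3)πr²h = (1/3)π((1/3)h)²h = (1/27)πh³
dV/dh = (1/9)πh²
dh/dt = (dV/dt)/(dV/dh) = -2/((1/9)π·14²) = -9/(98π) m/min
The level is dropping at 9/(98π) ≈ 0.02923 m/min.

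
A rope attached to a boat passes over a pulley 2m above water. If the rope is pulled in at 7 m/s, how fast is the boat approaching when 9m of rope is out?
9√77/11 ≈ 7.18 m/s

rope² = x² + 2²
x = √(9² - 2²) = √77
dx/dt = (rope/x) · d(rope)/dt = (9/√77) · (-7) = -9√77/11 m/s
The boat approaches at 9√77/11 ≈ 7.18 m/s.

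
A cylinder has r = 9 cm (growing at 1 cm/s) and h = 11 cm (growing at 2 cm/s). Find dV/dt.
360π cm³/s

V = πr²h
dV/dt = 2πrh·dr/dt + πr²·dh/dt
= 2π(9)(11)(1) + π(9)²(2)
= 360π cm³/s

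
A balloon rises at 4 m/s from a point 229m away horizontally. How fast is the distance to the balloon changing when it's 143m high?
286√72890/36445 ≈ 2.119 m/s

z² = 229² + y²
z = √(229² + 143²) = √72890
dz/dt = y/z · dy/dt = 143/√72890 · 4 = 286√72890/36445 ≈ 2.119 m/s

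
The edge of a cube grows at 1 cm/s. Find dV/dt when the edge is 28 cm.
2352 cm³/s

V = s³
dV/dt = 3s² · ds/dt = 3·28²·1 = 2352 cm³/s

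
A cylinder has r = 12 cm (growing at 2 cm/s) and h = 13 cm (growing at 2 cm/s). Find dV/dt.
912π cm³/s

V = πr²h
dV/dt = 2πrh·dr/dt + πr²·dh/dt
= 2π(12)(13)(2) + π(12)²(2)
= 912π cm³/s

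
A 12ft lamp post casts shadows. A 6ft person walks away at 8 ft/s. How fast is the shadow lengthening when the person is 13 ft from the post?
8 ft/s

By similar triangles: 12/(x+s) = 6/s
Solving: s = 6x/6
ds/dt = 6/6 · dx/dt = 1 · 8 = 8 ft/s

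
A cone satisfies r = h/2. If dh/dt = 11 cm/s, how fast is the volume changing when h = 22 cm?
1331π cm³/s

V = (1/3)π(h/2)²h = πh³/12
dV/dt = πh²/4 · 11
At h = 22: dV/dt = 1331π cm³/s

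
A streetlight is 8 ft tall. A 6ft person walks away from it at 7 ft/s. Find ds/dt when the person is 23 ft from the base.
21 ft/s

By similar triangles: 8/(x+s) = 6/s
Solving: s = 6x/2
ds/dt = 6/2 · dx/dt = 3 · 7 = 21 ft/s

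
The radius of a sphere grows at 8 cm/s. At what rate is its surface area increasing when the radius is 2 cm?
128π cm²/s

S = 4πr²
dS/dt = dS/dr · dr/dt = 8πr · 8
At r = 2: dS/dt = 128π cm²/s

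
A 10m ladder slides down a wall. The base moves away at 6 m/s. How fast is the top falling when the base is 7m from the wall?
14√51/17 ≈ 5.881 m/s

x² + y² = 10²
2x·dx/dt + 2y·dy/dt = 0
dy/dt = -x/y · dx/dt = -7/√51 · 6 = -14√51/17 m/s
The top is descending at 14√51/17 ≈ 5.881 m/s.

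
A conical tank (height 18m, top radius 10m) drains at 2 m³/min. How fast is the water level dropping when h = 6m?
9/(50π) ≈ 0.0573 m/min

r/h = 10/18, so r = (5/9)h
V = (1/3)πr²h = (1/3)π((5/9)h)²h = (25/243)πh³
dV/dh = (25/81)πh²
dh/dt = (dV/dt)/(dV/dh) = -2/((25/81)π·6²) = -9/(50π) m/min
The level is dropping at 9/(50π) ≈ 0.0573 m/min.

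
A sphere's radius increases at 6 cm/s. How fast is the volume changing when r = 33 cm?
26136π cm³/s

V = (4/3)πr³
dV/dt = dV/dr · dr/dt = 4πr² · 6
At r = 33: dV/dt = 26136π cm³/s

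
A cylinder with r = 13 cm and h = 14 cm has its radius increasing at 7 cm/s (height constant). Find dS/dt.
560π cm²/s

S = 2πrh + 2πr² (lateral + bases)
dS/dt = (2πh + 4πr)·dr/dt = (2π·14 + 4π·13)·7
= 560π cm²/s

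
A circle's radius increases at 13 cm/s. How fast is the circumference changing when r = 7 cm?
26π cm/s

C = 2πr
dC/dt = 2π · dr/dt = 2π · 13 = 26π cm/s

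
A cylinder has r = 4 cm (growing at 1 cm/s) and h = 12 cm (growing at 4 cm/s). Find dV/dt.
160π cm³/s

V = πr²h
dV/dt = 2πrh·dr/dt + πr²·dh/dt
= 2π(4)(12)(1) + π(4)²(4)
= 160π cm³/s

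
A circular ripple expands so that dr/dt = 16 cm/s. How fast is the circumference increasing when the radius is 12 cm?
32π cm/s

C = 2πr
dC/dt = 2π · dr/dt = 2π · 16 = 32π cm/s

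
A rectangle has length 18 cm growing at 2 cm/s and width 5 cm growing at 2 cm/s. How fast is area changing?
46 cm²/s

A = lw
dA/dt = w·dl/dt + l·dw/dt = 5·2 + 18·2 = 46 cm²/s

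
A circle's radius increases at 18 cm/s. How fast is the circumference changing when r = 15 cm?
36π cm/s

C = 2πr
dC/dt = 2π · dr/dt = 2π · 18 = 36π cm/s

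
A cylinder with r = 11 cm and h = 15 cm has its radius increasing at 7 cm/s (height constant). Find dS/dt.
518π cm²/s

S = 2πrh + 2πr² (lateral + bases)
dS/dt = (2πh + 4πr)·dr/dt = (2π·15 + 4π·11)·7
= 518π cm²/s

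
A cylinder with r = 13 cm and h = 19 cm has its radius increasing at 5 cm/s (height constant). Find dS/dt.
450π cm²/s

S = 2πrh + 2πr² (lateral + bases)
dS/dt = (2πh + 4πr)·dr/dt = (2π·19 + 4π·13)·5
= 450π cm²/s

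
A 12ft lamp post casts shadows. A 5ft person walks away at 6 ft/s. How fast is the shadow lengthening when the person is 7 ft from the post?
30/7 ft/s

By similar triangles: 12/(x+s) = 5/s
Solving: s = 5x/7
ds/dt = 5/7 · dx/dt = 5/7 · 6 = 30/7 ft/s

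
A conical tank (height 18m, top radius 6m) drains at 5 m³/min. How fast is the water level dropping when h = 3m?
5/π ≈ 1.592 m/min

r/h = 6/18, so r = (1/3)h
V = (1/3)πr²h = (1/3)π((1/3)h)²h = (1/27)πh³
dV/dh = (1/9)πh²
dh/dt = (dV/dt)/(dV/dh) = -5/((1/9)π·3²) = -5/π m/min
The level is dropping at 5/π ≈ 1.592 m/min.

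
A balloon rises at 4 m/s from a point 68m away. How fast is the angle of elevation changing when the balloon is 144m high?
0.010726 rad/s

tan(θ) = y/68
sec²(θ) · dθ/dt = (1/68) · dy/dt
dθ/dt = cos²(θ)/68 · 4 = 68/(68² + 144²) · 4
dθ/dt = 0.010726 rad/s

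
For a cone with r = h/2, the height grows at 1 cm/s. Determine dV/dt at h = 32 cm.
256π cm³/s

V = (1/3)π(h/2)²h = πh³/12
dV/dt = πh²/4 · 1
At h = 32: dV/dt = 256π cm³/s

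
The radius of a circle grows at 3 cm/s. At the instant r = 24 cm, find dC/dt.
6π cm/s

C = 2πr
dC/dt = 2π · dr/dt = 2π · 3 = 6π cm/s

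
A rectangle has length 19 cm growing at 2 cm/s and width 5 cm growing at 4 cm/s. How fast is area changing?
86 cm²/s

A = lw
dA/dt = w·dl/dt + l·dw/dt = 5·2 + 19·4 = 86 cm²/s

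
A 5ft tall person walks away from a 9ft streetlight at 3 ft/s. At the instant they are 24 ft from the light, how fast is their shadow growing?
15/4 ft/s

By similar triangles: 9/(x+s) = 5/s
Solving: s = 5x/4
ds/dt = 5/4 · dx/dt = 5/4 · 3 = 15/4 ft/s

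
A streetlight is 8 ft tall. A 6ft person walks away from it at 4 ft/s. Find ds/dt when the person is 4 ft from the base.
12 ft/s

By similar triangles: 8/(x+s) = 6/s
Solving: s = 6x/2
ds/dt = 6/2 · dx/dt = 3 · 4 = 12 ft/s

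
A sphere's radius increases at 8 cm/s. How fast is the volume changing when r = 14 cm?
6272π cm³/s

V = (4/3)πr³
dV/dt = dV/dr · dr/dt = 4πr² · 8
At r = 14: dV/dt = 6272π cm³/s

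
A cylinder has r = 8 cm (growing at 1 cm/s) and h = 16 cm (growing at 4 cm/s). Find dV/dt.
512π cm³/s

V = πr²h
dV/dt = 2πrh·dr/dt + πr²·dh/dt
= 2π(8)(16)(1) + π(8)²(4)
= 512π cm³/s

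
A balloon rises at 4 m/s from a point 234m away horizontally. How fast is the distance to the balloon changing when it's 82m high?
82√15370/7685 ≈ 1.323 m/s

z² = 234² + y²
z = √(234² + 82²) = 2√15370
dz/dt = y/z · dy/dt = 82/(2√15370) · 4 = 82√15370/7685 ≈ 1.323 m/s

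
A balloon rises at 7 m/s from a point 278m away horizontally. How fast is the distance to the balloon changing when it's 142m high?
497√24362/24362 ≈ 3.184 m/s

z² = 278² + y²
z = √(278² + 142²) = 2√24362
dz/dt = y/z · dy/dt = 142/(2√24362) · 7 = 497√24362/24362 ≈ 3.184 m/s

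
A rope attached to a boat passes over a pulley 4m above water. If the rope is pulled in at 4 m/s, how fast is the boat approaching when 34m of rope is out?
68√285/285 ≈ 4.028 m/s

rope² = x² + 4²
x = √(34² - 4²) = 2√285
dx/dt = (rope/x) · d(rope)/dt = (34/(2√285)) · (-4) = -68√285/285 m/s
The boat approaches at 68√285/285 ≈ 4.028 m/s.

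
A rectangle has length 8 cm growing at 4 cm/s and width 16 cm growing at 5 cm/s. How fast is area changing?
104 cm²/s

A = lw
dA/dt = w·dl/dt + l·dw/dt = 16·4 + 8·5 = 104 cm²/s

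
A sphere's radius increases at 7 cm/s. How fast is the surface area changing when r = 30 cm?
1680π cm²/s

S = 4πr²
dS/dt = dS/dr · dr/dt = 8πr · 7
At r = 30: dS/dt = 1680π cm²/s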